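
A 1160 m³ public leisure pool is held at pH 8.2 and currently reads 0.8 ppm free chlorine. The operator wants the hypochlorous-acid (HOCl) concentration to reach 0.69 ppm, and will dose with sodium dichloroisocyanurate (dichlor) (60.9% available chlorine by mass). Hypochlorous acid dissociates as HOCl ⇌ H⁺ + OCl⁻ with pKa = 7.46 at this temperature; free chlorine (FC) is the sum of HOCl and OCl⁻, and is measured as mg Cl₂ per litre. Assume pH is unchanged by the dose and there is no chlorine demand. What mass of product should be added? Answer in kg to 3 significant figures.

Volume: 1160 m³ = 1,160,000 L.
[OCl⁻]/[HOCl] = 10^(pH − pKa) = 10^(8.2 − 7.46) = 5.495; fraction as HOCl = 1/(1 + 5.495) = 0.154.
Free chlorine required for 0.69 ppm HOCl: 0.69 / 0.154 = 4.482 ppm.
FC to add: 4.482 − 0.8 = 3.682 mg/L as Cl₂.
Cl₂ equivalent: 3.682 mg/L × 1,160,000 L = 4271 g.
Product at 60.9% available Cl: 4271 / 0.609 = 7013 g.

7.01 kg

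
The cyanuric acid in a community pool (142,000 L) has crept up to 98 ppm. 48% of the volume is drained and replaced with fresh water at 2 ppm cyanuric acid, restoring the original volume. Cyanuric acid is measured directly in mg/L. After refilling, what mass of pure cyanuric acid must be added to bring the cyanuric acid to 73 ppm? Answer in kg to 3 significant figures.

After draining 48% and refilling: 98 × 0.52 + 2 × 0.48 = 51.92 ppm.
Deficit to target: 73 − 51.92 = 21.08 mg/L.
Mass: 21.08 mg/L × 142,000 L = 2993 g cyanuric acid.

2.99 kg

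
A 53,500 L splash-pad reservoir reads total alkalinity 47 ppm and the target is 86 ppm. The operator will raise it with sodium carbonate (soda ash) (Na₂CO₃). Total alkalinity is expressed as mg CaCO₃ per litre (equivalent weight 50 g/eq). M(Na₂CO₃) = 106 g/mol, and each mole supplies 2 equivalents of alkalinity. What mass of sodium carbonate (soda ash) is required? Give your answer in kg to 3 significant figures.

2.21 kg

Alkalinity to add: (86 − 47) = 39 mg/L as CaCO₃ × 53,500 L = 2086 g as CaCO₃.
Equivalents: 2086 g ÷ 50 g/eq = 41.73 eq.
Each mole of Na₂CO₃ supplies 2 eq, so 41.73 / 2 = 20.86 mol.
Mass: 20.86 mol × 106 g/mol = 2212 g.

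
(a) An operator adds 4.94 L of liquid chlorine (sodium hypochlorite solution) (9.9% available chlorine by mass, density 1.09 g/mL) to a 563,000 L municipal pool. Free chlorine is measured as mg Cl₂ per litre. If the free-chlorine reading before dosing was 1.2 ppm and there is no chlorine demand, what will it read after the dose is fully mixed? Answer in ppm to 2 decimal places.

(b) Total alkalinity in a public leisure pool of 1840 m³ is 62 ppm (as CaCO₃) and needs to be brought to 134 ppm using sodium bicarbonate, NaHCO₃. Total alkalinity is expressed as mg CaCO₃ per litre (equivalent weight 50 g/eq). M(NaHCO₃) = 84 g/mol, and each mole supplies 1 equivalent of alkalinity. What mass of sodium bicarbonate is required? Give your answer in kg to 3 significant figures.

(a) 2.15 ppm; (b) 223 kg

(a) Mass of solution: 4.94 L × 1000 mL/L × 1.09 g/mL = 5385 g.
(a) Available chlorine delivered: 5385 g × 0.099 = 533.1 g as Cl₂.
(a) Concentration rise: 533.1 g / 563,000 L = 0.9468 mg/L = 0.95 ppm.
(a) Final FC: 1.2 + 0.95 = 2.15 ppm.

(b) Volume: 1840 m³ = 1,840,000 L.
(b) Alkalinity to add: (134 − 62) = 72 mg/L as CaCO₃ × 1,840,000 L = 132,500 g as CaCO₃.
(b) Equivalents: 132,500 g ÷ 50 g/eq = 2650 eq.
(b) NaHCO₃ supplies 1 eq per mole → 2650 mol.
(b) Mass: 2650 mol × 84 g/mol = 222,600 g.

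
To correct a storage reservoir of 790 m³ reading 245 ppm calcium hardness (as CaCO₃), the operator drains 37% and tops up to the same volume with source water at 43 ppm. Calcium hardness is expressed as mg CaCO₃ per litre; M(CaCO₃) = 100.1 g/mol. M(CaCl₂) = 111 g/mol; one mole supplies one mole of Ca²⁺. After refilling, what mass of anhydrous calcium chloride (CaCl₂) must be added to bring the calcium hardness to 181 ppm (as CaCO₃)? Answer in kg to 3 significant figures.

9.41 kg

Volume: 790 m³ = 790,000 L.
After draining 37% and refilling: 245 × 0.63 + 43 × 0.37 = 170.26 ppm.
Deficit to target: 181 − 170.26 = 10.74 mg/L.
As CaCO₃: 10.74 mg/L × 790,000 L = 8485 g; ÷ 100.1 = 84.76 mol Ca²⁺.
Mass: 84.76 × 111 = 9408 g.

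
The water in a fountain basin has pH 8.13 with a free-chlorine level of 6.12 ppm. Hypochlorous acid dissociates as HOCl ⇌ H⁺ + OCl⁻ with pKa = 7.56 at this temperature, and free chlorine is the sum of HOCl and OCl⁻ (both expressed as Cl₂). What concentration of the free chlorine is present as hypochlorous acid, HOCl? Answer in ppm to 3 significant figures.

[OCl⁻]/[HOCl] = 10^(pH − pKa) = 10^(8.13 − 7.56) = 10^0.57 = 3.715.
Fraction as HOCl = 1 / (1 + 3.715) = 0.2121.
HOCl = 0.2121 × 6.12 ppm = 1.298 ppm.

1.30 ppm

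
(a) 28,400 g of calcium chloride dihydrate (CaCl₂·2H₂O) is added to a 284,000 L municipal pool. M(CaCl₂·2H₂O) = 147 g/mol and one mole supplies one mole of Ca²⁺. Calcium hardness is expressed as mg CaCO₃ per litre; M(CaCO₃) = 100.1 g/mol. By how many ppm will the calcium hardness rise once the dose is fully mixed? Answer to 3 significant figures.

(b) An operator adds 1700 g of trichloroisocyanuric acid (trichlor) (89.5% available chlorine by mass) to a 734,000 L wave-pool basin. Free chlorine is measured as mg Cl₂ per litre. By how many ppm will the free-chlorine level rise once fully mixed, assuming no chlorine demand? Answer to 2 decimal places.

(a) 68.1 ppm; (b) 2.07 ppm

(a) Moles of Ca²⁺: 28,400 g ÷ 147 g/mol = 193.2 mol.
(a) As CaCO₃: 193.2 mol × 100.1 g/mol = 19,340 g.
(a) Rise: 19,340 g / 284,000 L × 1000 = 68.1 mg/L.

(b) Available chlorine delivered: 1700 g × 0.895 = 1522 g as Cl₂.
(b) Concentration rise: 1522 g / 734,000 L = 2.073 mg/L = 2.07 ppm.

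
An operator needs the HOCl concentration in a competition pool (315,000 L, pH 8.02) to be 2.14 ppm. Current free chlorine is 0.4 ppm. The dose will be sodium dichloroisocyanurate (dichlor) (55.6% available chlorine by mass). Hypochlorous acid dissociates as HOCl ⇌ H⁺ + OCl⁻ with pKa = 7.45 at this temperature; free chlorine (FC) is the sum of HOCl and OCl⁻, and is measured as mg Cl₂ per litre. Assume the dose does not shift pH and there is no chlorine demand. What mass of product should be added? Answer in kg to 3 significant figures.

5.49 kg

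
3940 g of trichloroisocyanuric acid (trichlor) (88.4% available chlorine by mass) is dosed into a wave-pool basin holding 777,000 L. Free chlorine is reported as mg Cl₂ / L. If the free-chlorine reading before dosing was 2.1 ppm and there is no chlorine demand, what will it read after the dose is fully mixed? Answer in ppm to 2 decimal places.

6.58 ppm

Available chlorine delivered: 3940 g × 0.884 = 3483 g as Cl₂.
Concentration rise: 3483 g / 777,000 L = 4.483 mg/L = 4.48 ppm.
Final FC: 2.1 + 4.48 = 6.58 ppm.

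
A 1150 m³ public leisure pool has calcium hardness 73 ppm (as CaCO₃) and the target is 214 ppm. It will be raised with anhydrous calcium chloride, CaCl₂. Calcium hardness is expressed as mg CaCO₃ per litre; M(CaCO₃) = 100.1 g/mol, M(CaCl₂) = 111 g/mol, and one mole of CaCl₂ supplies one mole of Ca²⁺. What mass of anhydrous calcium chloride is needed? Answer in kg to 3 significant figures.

180 kg

Volume: 1150 m³ = 1,150,000 L.
Hardness to add: (214 − 73) = 141 mg/L as CaCO₃ × 1,150,000 L = 162,200 g as CaCO₃.
Moles of Ca²⁺ (1 mol Ca²⁺ ≡ 1 mol CaCO₃): 162,200 / 100.1 g/mol = 1620 mol.
Mass of CaCl₂: 1620 × 111 = 179,800 g.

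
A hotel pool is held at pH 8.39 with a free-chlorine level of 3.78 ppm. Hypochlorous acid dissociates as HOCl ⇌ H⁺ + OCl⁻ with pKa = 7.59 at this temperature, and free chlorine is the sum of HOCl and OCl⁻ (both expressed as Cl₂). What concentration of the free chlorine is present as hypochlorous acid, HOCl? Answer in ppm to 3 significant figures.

[OCl⁻]/[HOCl] = 10^(pH − pKa) = 10^(8.39 − 7.59) = 10^0.80 = 6.31.
Fraction as HOCl = 1 / (1 + 6.31) = 0.1368.
HOCl = 0.1368 × 3.78 ppm = 0.5171 ppm.

0.517 ppm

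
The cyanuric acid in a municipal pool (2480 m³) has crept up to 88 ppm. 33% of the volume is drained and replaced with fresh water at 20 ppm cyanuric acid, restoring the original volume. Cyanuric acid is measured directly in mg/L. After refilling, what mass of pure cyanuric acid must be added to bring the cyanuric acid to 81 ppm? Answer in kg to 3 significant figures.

Volume: 2480 m³ = 2,480,000 L.
After draining 33% and refilling: 88 × 0.67 + 20 × 0.33 = 65.56 ppm.
Deficit to target: 81 − 65.56 = 15.44 mg/L.
Mass: 15.44 mg/L × 2,480,000 L = 38,290 g cyanuric acid.

38.3 kg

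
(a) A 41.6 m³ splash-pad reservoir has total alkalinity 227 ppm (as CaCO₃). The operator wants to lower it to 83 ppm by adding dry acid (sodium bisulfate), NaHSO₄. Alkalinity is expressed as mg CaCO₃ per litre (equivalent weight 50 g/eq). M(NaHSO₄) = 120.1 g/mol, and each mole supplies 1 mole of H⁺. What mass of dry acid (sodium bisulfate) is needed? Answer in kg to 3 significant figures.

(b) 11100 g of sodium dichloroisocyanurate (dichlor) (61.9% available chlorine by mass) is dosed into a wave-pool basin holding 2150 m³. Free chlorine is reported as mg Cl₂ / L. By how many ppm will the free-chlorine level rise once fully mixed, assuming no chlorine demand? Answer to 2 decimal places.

(a) 14.4 kg; (b) 3.20 ppm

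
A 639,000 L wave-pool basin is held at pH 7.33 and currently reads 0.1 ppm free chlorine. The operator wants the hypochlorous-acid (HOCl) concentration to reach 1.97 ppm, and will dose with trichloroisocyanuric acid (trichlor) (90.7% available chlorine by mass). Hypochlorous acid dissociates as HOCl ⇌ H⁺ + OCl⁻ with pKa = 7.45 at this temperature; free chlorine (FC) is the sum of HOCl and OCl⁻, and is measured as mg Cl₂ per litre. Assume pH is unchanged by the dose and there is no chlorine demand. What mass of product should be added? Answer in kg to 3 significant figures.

[OCl⁻]/[HOCl] = 10^(pH − pKa) = 10^(7.33 − 7.45) = 0.7586; fraction as HOCl = 1/(1 + 0.7586) = 0.5686.
Free chlorine required for 1.97 ppm HOCl: 1.97 / 0.5686 = 3.464 ppm.
FC to add: 3.464 − 0.1 = 3.364 mg/L as Cl₂.
Cl₂ equivalent: 3.364 mg/L × 639,000 L = 2150 g.
Product at 90.7% available Cl: 2150 / 0.907 = 2370 g.

2.37 kg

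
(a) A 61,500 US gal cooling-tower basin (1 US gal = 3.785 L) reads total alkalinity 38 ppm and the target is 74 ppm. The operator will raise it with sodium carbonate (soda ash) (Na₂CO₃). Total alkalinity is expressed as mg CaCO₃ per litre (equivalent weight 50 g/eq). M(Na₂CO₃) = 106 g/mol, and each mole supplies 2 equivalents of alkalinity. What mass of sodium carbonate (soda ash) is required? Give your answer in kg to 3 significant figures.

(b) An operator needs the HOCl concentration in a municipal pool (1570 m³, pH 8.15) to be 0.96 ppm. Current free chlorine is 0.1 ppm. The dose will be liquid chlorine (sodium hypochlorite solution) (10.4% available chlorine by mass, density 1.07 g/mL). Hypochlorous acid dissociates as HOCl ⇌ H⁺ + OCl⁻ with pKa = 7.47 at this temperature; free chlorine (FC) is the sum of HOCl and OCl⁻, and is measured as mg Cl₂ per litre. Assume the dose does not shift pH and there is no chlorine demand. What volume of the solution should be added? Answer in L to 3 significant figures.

(a) 8.88 kg; (b) 77.0 L

(a) Volume: 61,500 US gal × 3.785 L/gal = 232,778 L.
(a) Alkalinity to add: (74 − 38) = 36 mg/L as CaCO₃ × 232,778 L = 8380 g as CaCO₃.
(a) Equivalents: 8380 g ÷ 50 g/eq = 167.6 eq.
(a) Each mole of Na₂CO₃ supplies 2 eq, so 167.6 / 2 = 83.8 mol.
(a) Mass: 83.8 mol × 106 g/mol = 8883 g.

(b) Volume: 1570 m³ = 1,570,000 L.
(b) [OCl⁻]/[HOCl] = 10^(pH − pKa) = 10^(8.15 − 7.47) = 4.786; fraction as HOCl = 1/(1 + 4.786) = 0.1728.
(b) Free chlorine required for 0.96 ppm HOCl: 0.96 / 0.1728 = 5.555 ppm.
(b) FC to add: 5.555 − 0.1 = 5.455 mg/L as Cl₂.
(b) Cl₂ equivalent: 5.455 mg/L × 1,570,000 L = 8564 g.
(b) Product at 10.4% available Cl: 8564 / 0.104 = 82,350 g.
(b) Volume: 82,350 g ÷ 1.07 g/mL = 76,960 mL.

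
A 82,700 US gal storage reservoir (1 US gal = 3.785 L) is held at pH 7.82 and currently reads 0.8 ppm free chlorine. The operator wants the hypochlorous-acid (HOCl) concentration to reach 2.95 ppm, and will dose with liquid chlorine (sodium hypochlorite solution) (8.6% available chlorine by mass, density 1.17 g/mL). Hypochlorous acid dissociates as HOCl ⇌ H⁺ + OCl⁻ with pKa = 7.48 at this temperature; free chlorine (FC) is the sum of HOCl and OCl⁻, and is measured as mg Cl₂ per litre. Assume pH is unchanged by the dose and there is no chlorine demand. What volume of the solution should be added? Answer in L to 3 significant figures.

Volume: 82,700 US gal × 3.785 L/gal = 313,020 L.
[OCl⁻]/[HOCl] = 10^(pH − pKa) = 10^(7.82 − 7.48) = 2.188; fraction as HOCl = 1/(1 + 2.188) = 0.3137.
Free chlorine required for 2.95 ppm HOCl: 2.95 / 0.3137 = 9.404 ppm.
FC to add: 9.404 − 0.8 = 8.604 mg/L as Cl₂.
Cl₂ equivalent: 8.604 mg/L × 313,020 L = 2693 g.
Product at 8.6% available Cl: 2693 / 0.086 = 31,320 g.
Volume: 31,320 g ÷ 1.17 g/mL = 26,770 mL.

26.8 L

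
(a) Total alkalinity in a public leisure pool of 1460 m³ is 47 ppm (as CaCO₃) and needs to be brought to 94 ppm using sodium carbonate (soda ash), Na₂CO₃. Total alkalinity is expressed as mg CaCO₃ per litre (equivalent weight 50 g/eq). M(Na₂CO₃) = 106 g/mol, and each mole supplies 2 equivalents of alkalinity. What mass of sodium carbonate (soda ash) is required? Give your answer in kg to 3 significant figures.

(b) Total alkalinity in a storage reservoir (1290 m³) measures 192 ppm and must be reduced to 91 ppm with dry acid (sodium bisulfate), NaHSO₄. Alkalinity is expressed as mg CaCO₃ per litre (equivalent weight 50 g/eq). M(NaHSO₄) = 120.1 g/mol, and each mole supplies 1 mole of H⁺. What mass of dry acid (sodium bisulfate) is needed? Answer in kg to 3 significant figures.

(a) 72.7 kg; (b) 313 kg

(a) Volume: 1460 m³ = 1,460,000 L.
(a) Alkalinity to add: (94 − 47) = 47 mg/L as CaCO₃ × 1,460,000 L = 68,620 g as CaCO₃.
(a) Equivalents: 68,620 g ÷ 50 g/eq = 1372 eq.
(a) Each mole of Na₂CO₃ supplies 2 eq, so 1372 / 2 = 686.2 mol.
(a) Mass: 686.2 mol × 106 g/mol = 72,740 g.

(b) Volume: 1290 m³ = 1,290,000 L.
(b) Alkalinity to neutralize: (192 − 91) = 101 mg/L as CaCO₃ × 1,290,000 L = 130,300 g as CaCO₃.
(b) Equivalents of H⁺ required: 130,300 ÷ 50 g/eq = 2606 eq = 2606 mol NaHSO₄.
(b) Mass of NaHSO₄: 2606 × 120.1 = 313,000 g.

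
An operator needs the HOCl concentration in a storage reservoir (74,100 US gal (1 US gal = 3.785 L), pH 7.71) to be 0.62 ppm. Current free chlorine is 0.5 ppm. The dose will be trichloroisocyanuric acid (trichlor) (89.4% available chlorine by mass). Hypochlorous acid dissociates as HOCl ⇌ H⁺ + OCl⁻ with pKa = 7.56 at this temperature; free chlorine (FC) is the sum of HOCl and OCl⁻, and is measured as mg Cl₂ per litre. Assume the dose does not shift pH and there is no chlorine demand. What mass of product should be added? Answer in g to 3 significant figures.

312 g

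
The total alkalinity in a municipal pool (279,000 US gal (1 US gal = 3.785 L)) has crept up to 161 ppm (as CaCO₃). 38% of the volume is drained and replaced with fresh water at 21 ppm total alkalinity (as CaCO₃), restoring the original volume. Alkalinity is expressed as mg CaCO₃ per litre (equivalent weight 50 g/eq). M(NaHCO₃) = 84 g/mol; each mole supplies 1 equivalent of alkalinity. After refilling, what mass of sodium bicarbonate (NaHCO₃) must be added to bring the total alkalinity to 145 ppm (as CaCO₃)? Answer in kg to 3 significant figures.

Volume: 279,000 US gal × 3.785 L/gal = 1,056,015 L.
After draining 38% and refilling: 161 × 0.62 + 21 × 0.38 = 107.8 ppm.
Deficit to target: 145 − 107.8 = 37.2 mg/L.
As CaCO₃: 37.2 mg/L × 1,056,015 L = 39,280 g; ÷ 50 g/eq ÷ 1 = 785.7 mol NaHCO₃.
Mass: 785.7 × 84 = 66,000 g.

66.0 kg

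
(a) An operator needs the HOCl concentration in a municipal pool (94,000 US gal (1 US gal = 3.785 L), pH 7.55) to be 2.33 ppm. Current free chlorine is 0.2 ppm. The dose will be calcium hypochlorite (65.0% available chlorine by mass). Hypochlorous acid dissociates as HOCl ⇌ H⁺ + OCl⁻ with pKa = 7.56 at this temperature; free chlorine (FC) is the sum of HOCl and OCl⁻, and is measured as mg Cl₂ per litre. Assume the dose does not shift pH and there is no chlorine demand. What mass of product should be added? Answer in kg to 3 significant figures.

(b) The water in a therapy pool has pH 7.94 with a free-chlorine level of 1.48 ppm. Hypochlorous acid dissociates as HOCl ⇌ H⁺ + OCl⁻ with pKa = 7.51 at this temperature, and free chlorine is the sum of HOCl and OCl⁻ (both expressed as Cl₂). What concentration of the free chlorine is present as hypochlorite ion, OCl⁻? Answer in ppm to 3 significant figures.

(a) 2.41 kg; (b) 1.08 ppm

(a) Volume: 94,000 US gal × 3.785 L/gal = 355,790 L.
(a) [OCl⁻]/[HOCl] = 10^(pH − pKa) = 10^(7.55 − 7.56) = 0.9772; fraction as HOCl = 1/(1 + 0.9772) = 0.5058.
(a) Free chlorine required for 2.33 ppm HOCl: 2.33 / 0.5058 = 4.607 ppm.
(a) FC to add: 4.607 − 0.2 = 4.407 mg/L as Cl₂.
(a) Cl₂ equivalent: 4.407 mg/L × 355,790 L = 1568 g.
(a) Product at 65.0% available Cl: 1568 / 0.65 = 2412 g.

(b) [OCl⁻]/[HOCl] = 10^(pH − pKa) = 10^(7.94 − 7.51) = 10^0.43 = 2.692.
(b) Fraction as HOCl = 1 / (1 + 2.692) = 0.2709.
(b) OCl⁻ = (1 − 0.2709) × 1.48 ppm = 1.079 ppm.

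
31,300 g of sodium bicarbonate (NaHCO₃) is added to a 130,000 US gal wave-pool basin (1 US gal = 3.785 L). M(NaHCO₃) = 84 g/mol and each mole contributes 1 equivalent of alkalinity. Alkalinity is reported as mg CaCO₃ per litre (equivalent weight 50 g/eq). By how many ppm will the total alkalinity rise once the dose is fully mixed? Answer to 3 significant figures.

Volume: 130,000 US gal × 3.785 L/gal = 492,050 L.
Moles of NaHCO₃: 31,300 g ÷ 84 g/mol = 372.6 mol → 372.6 eq of alkalinity.
As CaCO₃: 372.6 eq × 50 g/eq = 18,630 g.
Rise: 18,630 g / 492,050 L × 1000 = 37.86 mg/L.

37.9 ppm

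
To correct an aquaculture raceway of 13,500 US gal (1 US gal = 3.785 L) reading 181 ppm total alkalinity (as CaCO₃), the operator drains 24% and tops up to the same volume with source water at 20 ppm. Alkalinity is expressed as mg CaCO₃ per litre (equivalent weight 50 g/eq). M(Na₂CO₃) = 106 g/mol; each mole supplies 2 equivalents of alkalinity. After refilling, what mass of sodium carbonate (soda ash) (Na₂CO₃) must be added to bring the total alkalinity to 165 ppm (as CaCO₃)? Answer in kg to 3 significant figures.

1.23 kg

Volume: 13,500 US gal × 3.785 L/gal = 51,098 L.
After draining 24% and refilling: 181 × 0.76 + 20 × 0.24 = 142.36 ppm.
Deficit to target: 165 − 142.36 = 22.64 mg/L.
As CaCO₃: 22.64 mg/L × 51,098 L = 1157 g; ÷ 50 g/eq ÷ 2 = 11.57 mol Na₂CO₃.
Mass: 11.57 × 106 = 1226 g.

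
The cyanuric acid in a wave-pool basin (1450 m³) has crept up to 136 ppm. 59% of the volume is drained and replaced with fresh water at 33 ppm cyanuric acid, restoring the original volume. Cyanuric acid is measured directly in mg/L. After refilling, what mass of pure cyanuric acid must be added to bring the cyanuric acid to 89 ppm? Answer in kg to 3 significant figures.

Volume: 1450 m³ = 1,450,000 L.
After draining 59% and refilling: 136 × 0.41 + 33 × 0.59 = 75.23 ppm.
Deficit to target: 89 − 75.23 = 13.77 mg/L.
Mass: 13.77 mg/L × 1,450,000 L = 19,970 g cyanuric acid.

20.0 kg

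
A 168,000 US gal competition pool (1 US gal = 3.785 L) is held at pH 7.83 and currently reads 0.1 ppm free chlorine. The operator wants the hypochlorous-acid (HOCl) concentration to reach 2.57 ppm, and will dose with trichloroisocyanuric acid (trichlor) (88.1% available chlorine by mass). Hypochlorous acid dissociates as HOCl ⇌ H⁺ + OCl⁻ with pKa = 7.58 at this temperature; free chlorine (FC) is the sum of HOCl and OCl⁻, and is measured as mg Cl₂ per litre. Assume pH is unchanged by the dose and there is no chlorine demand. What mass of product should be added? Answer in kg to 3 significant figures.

5.08 kg

Volume: 168,000 US gal × 3.785 L/gal = 635,880 L.
[OCl⁻]/[HOCl] = 10^(pH − pKa) = 10^(7.83 − 7.58) = 1.778; fraction as HOCl = 1/(1 + 1.778) = 0.3599.
Free chlorine required for 2.57 ppm HOCl: 2.57 / 0.3599 = 7.14 ppm.
FC to add: 7.14 − 0.1 = 7.04 mg/L as Cl₂.
Cl₂ equivalent: 7.04 mg/L × 635,880 L = 4477 g.
Product at 88.1% available Cl: 4477 / 0.881 = 5081 g.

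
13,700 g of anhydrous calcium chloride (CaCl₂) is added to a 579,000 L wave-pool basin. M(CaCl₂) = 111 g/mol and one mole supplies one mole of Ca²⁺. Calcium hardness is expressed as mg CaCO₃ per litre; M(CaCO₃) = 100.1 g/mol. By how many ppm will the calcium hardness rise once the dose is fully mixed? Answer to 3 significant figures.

Moles of Ca²⁺: 13,700 g ÷ 111 g/mol = 123.4 mol.
As CaCO₃: 123.4 mol × 100.1 g/mol = 12,350 g.
Rise: 12,350 g / 579,000 L × 1000 = 21.34 mg/L.

21.3 ppm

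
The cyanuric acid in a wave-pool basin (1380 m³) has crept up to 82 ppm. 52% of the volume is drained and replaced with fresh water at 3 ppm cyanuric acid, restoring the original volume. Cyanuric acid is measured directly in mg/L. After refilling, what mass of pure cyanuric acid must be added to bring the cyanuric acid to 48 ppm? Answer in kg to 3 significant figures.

9.77 kg

Volume: 1380 m³ = 1,380,000 L.
After draining 52% and refilling: 82 × 0.48 + 3 × 0.52 = 40.92 ppm.
Deficit to target: 48 − 40.92 = 7.08 mg/L.
Mass: 7.08 mg/L × 1,380,000 L = 9770 g cyanuric acid.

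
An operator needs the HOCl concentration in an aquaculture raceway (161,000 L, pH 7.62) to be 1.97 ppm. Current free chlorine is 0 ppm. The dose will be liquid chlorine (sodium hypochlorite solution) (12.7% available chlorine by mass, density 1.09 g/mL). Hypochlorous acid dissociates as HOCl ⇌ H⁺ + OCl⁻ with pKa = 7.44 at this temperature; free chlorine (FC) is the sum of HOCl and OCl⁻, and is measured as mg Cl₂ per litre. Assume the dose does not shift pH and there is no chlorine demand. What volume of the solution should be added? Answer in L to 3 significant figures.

[OCl⁻]/[HOCl] = 10^(pH − pKa) = 10^(7.62 − 7.44) = 1.514; fraction as HOCl = 1/(1 + 1.514) = 0.3978.
Free chlorine required for 1.97 ppm HOCl: 1.97 / 0.3978 = 4.952 ppm.
FC to add: 4.952 − 0 = 4.952 mg/L as Cl₂.
Cl₂ equivalent: 4.952 mg/L × 161,000 L = 797.2 g.
Product at 12.7% available Cl: 797.2 / 0.127 = 6277 g.
Volume: 6277 g ÷ 1.09 g/mL = 5759 mL.

5.76 L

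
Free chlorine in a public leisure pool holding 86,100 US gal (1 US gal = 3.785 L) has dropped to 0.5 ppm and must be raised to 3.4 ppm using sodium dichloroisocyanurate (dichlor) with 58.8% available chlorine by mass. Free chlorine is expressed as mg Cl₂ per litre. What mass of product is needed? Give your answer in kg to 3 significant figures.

1.61 kg

Volume: 86,100 US gal × 3.785 L/gal = 325,888 L.
Chlorine deficit: 3.4 − 0.5 = 2.9 ppm = 2.9 mg/L as Cl₂.
Cl₂ equivalent needed: 2.9 mg/L × 325,888 L = 945,100 mg = 945.1 g.
Product at 58.8% available chlorine: 945.1 / 0.588 = 1607 g.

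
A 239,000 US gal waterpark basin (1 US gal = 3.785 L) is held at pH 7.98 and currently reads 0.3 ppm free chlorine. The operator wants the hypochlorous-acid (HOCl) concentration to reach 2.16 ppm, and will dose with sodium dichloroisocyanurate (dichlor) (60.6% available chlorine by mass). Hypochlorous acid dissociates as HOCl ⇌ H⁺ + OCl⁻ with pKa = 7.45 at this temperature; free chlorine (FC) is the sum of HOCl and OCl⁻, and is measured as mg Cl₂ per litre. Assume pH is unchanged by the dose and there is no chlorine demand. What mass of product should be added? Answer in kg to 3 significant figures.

13.7 kg

Volume: 239,000 US gal × 3.785 L/gal = 904,615 L.
[OCl⁻]/[HOCl] = 10^(pH − pKa) = 10^(7.98 − 7.45) = 3.388; fraction as HOCl = 1/(1 + 3.388) = 0.2279.
Free chlorine required for 2.16 ppm HOCl: 2.16 / 0.2279 = 9.479 ppm.
FC to add: 9.479 − 0.3 = 9.179 mg/L as Cl₂.
Cl₂ equivalent: 9.179 mg/L × 904,615 L = 8303 g.
Product at 60.6% available Cl: 8303 / 0.606 = 13,700 g.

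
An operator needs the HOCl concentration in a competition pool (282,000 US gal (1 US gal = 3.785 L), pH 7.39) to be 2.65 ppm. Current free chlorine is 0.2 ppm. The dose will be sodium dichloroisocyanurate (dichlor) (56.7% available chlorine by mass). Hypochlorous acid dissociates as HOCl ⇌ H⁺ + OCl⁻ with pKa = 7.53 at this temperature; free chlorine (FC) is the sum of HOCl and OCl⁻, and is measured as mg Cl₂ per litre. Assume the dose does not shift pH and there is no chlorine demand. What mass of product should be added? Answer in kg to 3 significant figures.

Volume: 282,000 US gal × 3.785 L/gal = 1,067,370 L.
[OCl⁻]/[HOCl] = 10^(pH − pKa) = 10^(7.39 − 7.53) = 0.7244; fraction as HOCl = 1/(1 + 0.7244) = 0.5799.
Free chlorine required for 2.65 ppm HOCl: 2.65 / 0.5799 = 4.57 ppm.
FC to add: 4.57 − 0.2 = 4.37 mg/L as Cl₂.
Cl₂ equivalent: 4.37 mg/L × 1,067,370 L = 4664 g.
Product at 56.7% available Cl: 4664 / 0.567 = 8226 g.

8.23 kg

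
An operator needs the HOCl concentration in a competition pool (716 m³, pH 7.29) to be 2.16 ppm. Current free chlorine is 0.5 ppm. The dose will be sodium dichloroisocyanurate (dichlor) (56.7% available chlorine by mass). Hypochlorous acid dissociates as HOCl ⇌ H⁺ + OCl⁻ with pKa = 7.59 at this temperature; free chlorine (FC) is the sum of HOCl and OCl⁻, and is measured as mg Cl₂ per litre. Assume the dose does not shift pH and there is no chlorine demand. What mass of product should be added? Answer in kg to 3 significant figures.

3.46 kg

Volume: 716 m³ = 716,000 L.
[OCl⁻]/[HOCl] = 10^(pH − pKa) = 10^(7.29 − 7.59) = 0.5012; fraction as HOCl = 1/(1 + 0.5012) = 0.6661.
Free chlorine required for 2.16 ppm HOCl: 2.16 / 0.6661 = 3.243 ppm.
FC to add: 3.243 − 0.5 = 2.743 mg/L as Cl₂.
Cl₂ equivalent: 2.743 mg/L × 716,000 L = 1964 g.
Product at 56.7% available Cl: 1964 / 0.567 = 3463 g.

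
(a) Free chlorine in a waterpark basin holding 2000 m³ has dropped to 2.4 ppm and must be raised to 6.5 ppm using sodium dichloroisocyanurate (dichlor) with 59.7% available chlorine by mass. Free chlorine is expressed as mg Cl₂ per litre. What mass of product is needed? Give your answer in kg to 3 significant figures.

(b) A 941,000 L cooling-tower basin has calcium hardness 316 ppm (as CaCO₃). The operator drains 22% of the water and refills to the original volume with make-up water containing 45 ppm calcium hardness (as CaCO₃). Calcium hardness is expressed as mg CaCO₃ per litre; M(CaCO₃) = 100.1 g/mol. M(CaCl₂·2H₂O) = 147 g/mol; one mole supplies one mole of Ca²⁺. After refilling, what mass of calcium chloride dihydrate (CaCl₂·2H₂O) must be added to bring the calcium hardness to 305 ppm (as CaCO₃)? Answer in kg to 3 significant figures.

(a) 13.7 kg; (b) 67.2 kg

(a) Volume: 2000 m³ = 2,000,000 L.
(a) Chlorine deficit: 6.5 − 2.4 = 4.1 ppm = 4.1 mg/L as Cl₂.
(a) Cl₂ equivalent needed: 4.1 mg/L × 2,000,000 L = 8,200,000 mg = 8200 g.
(a) Product at 59.7% available chlorine: 8200 / 0.597 = 13,740 g.

(b) After draining 22% and refilling: 316 × 0.78 + 45 × 0.22 = 256.38 ppm.
(b) Deficit to target: 305 − 256.38 = 48.62 mg/L.
(b) As CaCO₃: 48.62 mg/L × 941,000 L = 45,750 g; ÷ 100.1 = 457.1 mol Ca²⁺.
(b) Mass: 457.1 × 147 = 67,190 g.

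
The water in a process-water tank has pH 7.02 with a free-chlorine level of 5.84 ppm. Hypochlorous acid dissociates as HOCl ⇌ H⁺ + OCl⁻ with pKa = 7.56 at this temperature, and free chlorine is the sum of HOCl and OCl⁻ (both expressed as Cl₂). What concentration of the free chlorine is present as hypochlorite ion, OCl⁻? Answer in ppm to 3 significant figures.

[OCl⁻]/[HOCl] = 10^(pH − pKa) = 10^(7.02 − 7.56) = 10^-0.54 = 0.2884.
Fraction as HOCl = 1 / (1 + 0.2884) = 0.7762.
OCl⁻ = (1 − 0.7762) × 5.84 ppm = 1.307 ppm.

1.31 ppm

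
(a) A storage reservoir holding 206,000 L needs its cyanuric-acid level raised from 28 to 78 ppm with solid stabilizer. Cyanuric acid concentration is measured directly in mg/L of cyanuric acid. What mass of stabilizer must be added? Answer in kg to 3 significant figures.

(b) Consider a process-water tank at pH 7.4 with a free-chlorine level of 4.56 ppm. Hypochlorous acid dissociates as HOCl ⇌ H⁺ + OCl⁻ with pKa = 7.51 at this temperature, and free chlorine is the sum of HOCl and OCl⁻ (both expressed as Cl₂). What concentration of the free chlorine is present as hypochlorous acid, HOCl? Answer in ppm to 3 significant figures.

(a) CYA to add: (78 − 28) = 50 mg/L × 206,000 L = 10,300 g cyanuric acid.

(b) [OCl⁻]/[HOCl] = 10^(pH − pKa) = 10^(7.4 − 7.51) = 10^-0.11 = 0.7762.
(b) Fraction as HOCl = 1 / (1 + 0.7762) = 0.563.
(b) HOCl = 0.563 × 4.56 ppm = 2.567 ppm.

(a) 10.3 kg; (b) 2.57 ppm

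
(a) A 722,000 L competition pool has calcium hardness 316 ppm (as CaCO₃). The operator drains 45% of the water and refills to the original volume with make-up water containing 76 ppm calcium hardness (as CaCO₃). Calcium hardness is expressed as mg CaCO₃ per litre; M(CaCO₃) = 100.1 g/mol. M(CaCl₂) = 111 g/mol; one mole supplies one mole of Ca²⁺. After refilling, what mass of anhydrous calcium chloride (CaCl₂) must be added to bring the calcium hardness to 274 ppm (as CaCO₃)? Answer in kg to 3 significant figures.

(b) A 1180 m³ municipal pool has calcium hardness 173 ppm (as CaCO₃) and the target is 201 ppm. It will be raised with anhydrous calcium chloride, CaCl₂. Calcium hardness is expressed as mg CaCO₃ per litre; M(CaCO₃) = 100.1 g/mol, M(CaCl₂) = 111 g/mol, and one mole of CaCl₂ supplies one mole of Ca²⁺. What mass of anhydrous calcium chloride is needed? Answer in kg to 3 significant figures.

(a) 52.8 kg; (b) 36.6 kg

(a) After draining 45% and refilling: 316 × 0.55 + 76 × 0.45 = 208 ppm.
(a) Deficit to target: 274 − 208 = 66 mg/L.
(a) As CaCO₃: 66 mg/L × 722,000 L = 47,650 g; ÷ 100.1 = 476 mol Ca²⁺.
(a) Mass: 476 × 111 = 52,840 g.

(b) Volume: 1180 m³ = 1,180,000 L.
(b) Hardness to add: (201 − 173) = 28 mg/L as CaCO₃ × 1,180,000 L = 33,040 g as CaCO₃.
(b) Moles of Ca²⁺ (1 mol Ca²⁺ ≡ 1 mol CaCO₃): 33,040 / 100.1 g/mol = 330.1 mol.
(b) Mass of CaCl₂: 330.1 × 111 = 36,640 g.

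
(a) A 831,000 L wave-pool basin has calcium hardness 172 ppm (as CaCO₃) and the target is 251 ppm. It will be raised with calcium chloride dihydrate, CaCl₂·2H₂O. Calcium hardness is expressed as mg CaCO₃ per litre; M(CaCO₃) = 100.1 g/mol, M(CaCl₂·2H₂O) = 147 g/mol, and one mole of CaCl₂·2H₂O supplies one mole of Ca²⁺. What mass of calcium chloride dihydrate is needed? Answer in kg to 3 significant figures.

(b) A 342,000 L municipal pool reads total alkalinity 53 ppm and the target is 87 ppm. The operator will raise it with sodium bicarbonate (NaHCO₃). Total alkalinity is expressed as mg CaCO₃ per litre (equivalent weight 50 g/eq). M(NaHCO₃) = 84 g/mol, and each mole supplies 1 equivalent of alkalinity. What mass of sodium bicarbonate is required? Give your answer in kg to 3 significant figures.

(a) 96.4 kg; (b) 19.5 kg

(a) Hardness to add: (251 − 172) = 79 mg/L as CaCO₃ × 831,000 L = 65,650 g as CaCO₃.
(a) Moles of Ca²⁺ (1 mol Ca²⁺ ≡ 1 mol CaCO₃): 65,650 / 100.1 g/mol = 655.8 mol.
(a) Mass of CaCl₂·2H₂O: 655.8 × 147 = 96,410 g.

(b) Alkalinity to add: (87 − 53) = 34 mg/L as CaCO₃ × 342,000 L = 11,630 g as CaCO₃.
(b) Equivalents: 11,630 g ÷ 50 g/eq = 232.6 eq.
(b) NaHCO₃ supplies 1 eq per mole → 232.6 mol.
(b) Mass: 232.6 mol × 84 g/mol = 19,540 g.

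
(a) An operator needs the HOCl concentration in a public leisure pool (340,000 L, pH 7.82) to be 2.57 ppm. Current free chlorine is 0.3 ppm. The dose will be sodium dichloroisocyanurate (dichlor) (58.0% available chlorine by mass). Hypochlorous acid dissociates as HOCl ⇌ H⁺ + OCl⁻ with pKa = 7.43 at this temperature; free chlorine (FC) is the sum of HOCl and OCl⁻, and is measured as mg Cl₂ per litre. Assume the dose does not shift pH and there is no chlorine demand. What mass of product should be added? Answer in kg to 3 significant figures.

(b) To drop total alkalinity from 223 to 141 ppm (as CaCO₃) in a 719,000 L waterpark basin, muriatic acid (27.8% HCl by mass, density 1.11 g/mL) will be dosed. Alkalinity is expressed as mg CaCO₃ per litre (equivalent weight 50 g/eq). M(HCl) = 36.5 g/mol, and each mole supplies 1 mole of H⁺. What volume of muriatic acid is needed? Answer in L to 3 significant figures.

(a) [OCl⁻]/[HOCl] = 10^(pH − pKa) = 10^(7.82 − 7.43) = 2.455; fraction as HOCl = 1/(1 + 2.455) = 0.2895.
(a) Free chlorine required for 2.57 ppm HOCl: 2.57 / 0.2895 = 8.879 ppm.
(a) FC to add: 8.879 − 0.3 = 8.579 mg/L as Cl₂.
(a) Cl₂ equivalent: 8.579 mg/L × 340,000 L = 2917 g.
(a) Product at 58.0% available Cl: 2917 / 0.58 = 5029 g.

(b) Alkalinity to neutralize: (223 − 141) = 82 mg/L as CaCO₃ × 719,000 L = 58,960 g as CaCO₃.
(b) Equivalents of H⁺ required: 58,960 ÷ 50 g/eq = 1179 eq = 1179 mol HCl.
(b) Mass of HCl: 1179 × 36.5 = 43,040 g.
(b) Mass of 27.8% solution: 43,040 / 0.278 = 154,800 g.
(b) Volume: 154,800 g ÷ 1.11 g/mL = 139,500 mL.

(a) 5.03 kg; (b) 139 L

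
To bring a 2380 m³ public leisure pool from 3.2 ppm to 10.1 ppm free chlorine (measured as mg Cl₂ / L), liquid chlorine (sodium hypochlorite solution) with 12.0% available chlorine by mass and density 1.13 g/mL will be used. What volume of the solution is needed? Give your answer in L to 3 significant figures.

121 L

Volume: 2380 m³ = 2,380,000 L.
Chlorine deficit: 10.1 − 3.2 = 6.9 ppm = 6.9 mg/L as Cl₂.
Cl₂ equivalent needed: 6.9 mg/L × 2,380,000 L = 16,420,000 mg = 16,420 g.
Product at 12.0% available chlorine: 16,420 / 0.12 = 136,800 g.
Volume at density 1.13 g/mL: 136,800 g ÷ 1.13 g/mL = 121,100 mL.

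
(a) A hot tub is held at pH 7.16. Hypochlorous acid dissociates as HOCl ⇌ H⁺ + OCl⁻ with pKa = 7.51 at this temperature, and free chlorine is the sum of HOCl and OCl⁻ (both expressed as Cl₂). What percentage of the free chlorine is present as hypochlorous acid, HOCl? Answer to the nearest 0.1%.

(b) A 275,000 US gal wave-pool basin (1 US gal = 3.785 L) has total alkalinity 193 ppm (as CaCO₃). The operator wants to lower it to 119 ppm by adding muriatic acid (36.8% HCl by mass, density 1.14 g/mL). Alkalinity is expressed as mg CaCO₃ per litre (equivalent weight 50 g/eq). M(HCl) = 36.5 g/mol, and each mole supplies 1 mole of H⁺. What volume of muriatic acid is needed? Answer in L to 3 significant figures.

(a) 69.1%; (b) 134 L

(a) [OCl⁻]/[HOCl] = 10^(pH − pKa) = 10^(7.16 − 7.51) = 10^-0.35 = 0.4467.
(a) Fraction as HOCl = 1 / (1 + 0.4467) = 0.6912.

(b) Volume: 275,000 US gal × 3.785 L/gal = 1,040,875 L.
(b) Alkalinity to neutralize: (193 − 119) = 74 mg/L as CaCO₃ × 1,040,875 L = 77,020 g as CaCO₃.
(b) Equivalents of H⁺ required: 77,020 ÷ 50 g/eq = 1540 eq = 1540 mol HCl.
(b) Mass of HCl: 1540 × 36.5 = 56,230 g.
(b) Mass of 36.8% solution: 56,230 / 0.368 = 152,800 g.
(b) Volume: 152,800 g ÷ 1.14 g/mL = 134,000 mL.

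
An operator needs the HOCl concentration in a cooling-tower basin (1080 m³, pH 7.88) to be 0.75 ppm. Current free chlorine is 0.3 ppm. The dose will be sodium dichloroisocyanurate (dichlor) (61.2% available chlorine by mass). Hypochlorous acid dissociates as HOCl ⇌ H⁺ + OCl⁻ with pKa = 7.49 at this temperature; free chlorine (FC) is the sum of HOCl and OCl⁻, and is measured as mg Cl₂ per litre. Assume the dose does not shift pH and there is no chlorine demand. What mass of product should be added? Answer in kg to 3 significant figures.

4.04 kg

Volume: 1080 m³ = 1,080,000 L.
[OCl⁻]/[HOCl] = 10^(pH − pKa) = 10^(7.88 − 7.49) = 2.455; fraction as HOCl = 1/(1 + 2.455) = 0.2895.
Free chlorine required for 0.75 ppm HOCl: 0.75 / 0.2895 = 2.591 ppm.
FC to add: 2.591 − 0.3 = 2.291 mg/L as Cl₂.
Cl₂ equivalent: 2.291 mg/L × 1,080,000 L = 2474 g.
Product at 61.2% available Cl: 2474 / 0.612 = 4043 g.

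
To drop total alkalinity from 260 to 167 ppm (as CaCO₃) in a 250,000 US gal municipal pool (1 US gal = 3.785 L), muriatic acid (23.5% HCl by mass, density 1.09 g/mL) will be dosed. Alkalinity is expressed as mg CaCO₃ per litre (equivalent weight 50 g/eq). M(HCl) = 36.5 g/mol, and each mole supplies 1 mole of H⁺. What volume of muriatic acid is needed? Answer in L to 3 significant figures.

Volume: 250,000 US gal × 3.785 L/gal = 946,250 L.
Alkalinity to neutralize: (260 − 167) = 93 mg/L as CaCO₃ × 946,250 L = 88,000 g as CaCO₃.
Equivalents of H⁺ required: 88,000 ÷ 50 g/eq = 1760 eq = 1760 mol HCl.
Mass of HCl: 1760 × 36.5 = 64,240 g.
Mass of 23.5% solution: 64,240 / 0.235 = 273,400 g.
Volume: 273,400 g ÷ 1.09 g/mL = 250,800 mL.

251 L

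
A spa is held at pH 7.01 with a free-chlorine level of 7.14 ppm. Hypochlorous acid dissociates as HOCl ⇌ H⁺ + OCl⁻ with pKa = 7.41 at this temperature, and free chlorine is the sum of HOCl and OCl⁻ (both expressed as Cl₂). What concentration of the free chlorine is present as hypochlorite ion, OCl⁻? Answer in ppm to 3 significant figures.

2.03 ppm

[OCl⁻]/[HOCl] = 10^(pH − pKa) = 10^(7.01 − 7.41) = 10^-0.40 = 0.3981.
Fraction as HOCl = 1 / (1 + 0.3981) = 0.7153.
OCl⁻ = (1 − 0.7153) × 7.14 ppm = 2.033 ppm.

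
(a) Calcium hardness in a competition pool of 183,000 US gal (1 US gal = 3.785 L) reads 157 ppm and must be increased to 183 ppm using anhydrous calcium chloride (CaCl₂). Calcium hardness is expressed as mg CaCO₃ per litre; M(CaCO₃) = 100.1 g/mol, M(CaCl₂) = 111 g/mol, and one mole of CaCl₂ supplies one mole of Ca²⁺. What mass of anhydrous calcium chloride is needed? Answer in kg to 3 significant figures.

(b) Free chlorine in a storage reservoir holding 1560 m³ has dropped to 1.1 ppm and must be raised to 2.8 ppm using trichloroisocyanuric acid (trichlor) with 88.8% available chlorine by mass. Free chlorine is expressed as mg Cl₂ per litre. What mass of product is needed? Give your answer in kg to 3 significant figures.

(a) 20.0 kg; (b) 2.99 kg

(a) Volume: 183,000 US gal × 3.785 L/gal = 692,655 L.
(a) Hardness to add: (183 − 157) = 26 mg/L as CaCO₃ × 692,655 L = 18,010 g as CaCO₃.
(a) Moles of Ca²⁺ (1 mol Ca²⁺ ≡ 1 mol CaCO₃): 18,010 / 100.1 g/mol = 179.9 mol.
(a) Mass of CaCl₂: 179.9 × 111 = 19,970 g.

(b) Volume: 1560 m³ = 1,560,000 L.
(b) Chlorine deficit: 2.8 − 1.1 = 1.7 ppm = 1.7 mg/L as Cl₂.
(b) Cl₂ equivalent needed: 1.7 mg/L × 1,560,000 L = 2,652,000 mg = 2652 g.
(b) Product at 88.8% available chlorine: 2652 / 0.888 = 2986 g.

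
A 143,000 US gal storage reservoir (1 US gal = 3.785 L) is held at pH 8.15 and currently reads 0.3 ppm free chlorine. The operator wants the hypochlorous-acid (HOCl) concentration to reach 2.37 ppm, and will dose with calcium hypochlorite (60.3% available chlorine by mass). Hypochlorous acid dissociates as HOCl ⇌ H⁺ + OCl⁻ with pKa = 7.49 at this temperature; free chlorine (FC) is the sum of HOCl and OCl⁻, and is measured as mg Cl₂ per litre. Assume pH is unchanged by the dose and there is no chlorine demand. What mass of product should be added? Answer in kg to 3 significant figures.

11.6 kg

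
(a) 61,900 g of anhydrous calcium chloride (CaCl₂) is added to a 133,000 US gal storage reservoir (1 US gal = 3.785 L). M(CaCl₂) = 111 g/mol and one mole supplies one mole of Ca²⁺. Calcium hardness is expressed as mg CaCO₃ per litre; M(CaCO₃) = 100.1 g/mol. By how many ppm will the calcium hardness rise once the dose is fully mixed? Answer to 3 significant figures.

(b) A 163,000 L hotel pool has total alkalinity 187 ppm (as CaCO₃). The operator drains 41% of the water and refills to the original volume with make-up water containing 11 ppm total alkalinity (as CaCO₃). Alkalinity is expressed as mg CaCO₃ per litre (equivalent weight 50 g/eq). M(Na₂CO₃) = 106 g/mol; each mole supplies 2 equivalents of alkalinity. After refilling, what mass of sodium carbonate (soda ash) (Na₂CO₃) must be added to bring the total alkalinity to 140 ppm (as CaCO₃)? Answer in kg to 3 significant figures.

(a) 111 ppm; (b) 4.35 kg

(a) Volume: 133,000 US gal × 3.785 L/gal = 503,405 L.
(a) Moles of Ca²⁺: 61,900 g ÷ 111 g/mol = 557.7 mol.
(a) As CaCO₃: 557.7 mol × 100.1 g/mol = 55,820 g.
(a) Rise: 55,820 g / 503,405 L × 1000 = 110.9 mg/L.

(b) After draining 41% and refilling: 187 × 0.59 + 11 × 0.41 = 114.84 ppm.
(b) Deficit to target: 140 − 114.84 = 25.16 mg/L.
(b) As CaCO₃: 25.16 mg/L × 163,000 L = 4101 g; ÷ 50 g/eq ÷ 2 = 41.01 mol Na₂CO₃.
(b) Mass: 41.01 × 106 = 4347 g.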